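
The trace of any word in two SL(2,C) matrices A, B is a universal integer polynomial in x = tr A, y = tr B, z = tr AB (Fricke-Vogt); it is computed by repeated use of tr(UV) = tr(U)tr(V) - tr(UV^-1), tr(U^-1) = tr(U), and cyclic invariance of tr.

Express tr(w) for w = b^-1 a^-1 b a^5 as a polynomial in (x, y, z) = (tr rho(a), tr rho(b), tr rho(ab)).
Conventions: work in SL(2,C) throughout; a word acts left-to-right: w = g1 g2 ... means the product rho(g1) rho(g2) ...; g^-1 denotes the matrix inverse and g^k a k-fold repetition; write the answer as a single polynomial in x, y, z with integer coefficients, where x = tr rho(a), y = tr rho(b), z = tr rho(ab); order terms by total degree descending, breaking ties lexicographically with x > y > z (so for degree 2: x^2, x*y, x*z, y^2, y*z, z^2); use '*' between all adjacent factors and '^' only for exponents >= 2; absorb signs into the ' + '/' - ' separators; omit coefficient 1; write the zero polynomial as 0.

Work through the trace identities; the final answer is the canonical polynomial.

-x^5*y*z + x^6 + x^4*y^2 + x^4*z^2 + 3*x^3*y*z - 6*x^4 - 3*x^2*y^2 - 3*x^2*z^2 - x*y*z + 9*x^2 + y^2 + z^2 - 2

reduce: trace(a b a) = trace(a)*trace(b a) - trace(b) = x*z - y
trace(a^2 b a) = trace(a)*trace(a b a) - trace(a b) = x^2*z - x*y - z
trace(b a^4) = trace(a)*trace(a^2 b a) - trace(a^2 b) = x^3*z - x^2*y - 2*x*z + y
so trace(a^2) = trace(a)*trace(a) - trace(1) = x^2 - 2
reduce: trace(a b^2 a) = trace(b)*trace(a^2 b) - trace(a^2) = x*y*z - x^2 - y^2 + 2
so trace(a b^2) = trace(b)*trace(a b) - trace(a) = y*z - x
trace(a^2 b^2 a) = trace(a)*trace(a b^2 a) - trace(a b^2) = x^2*y*z - x^3 - x*y^2 - y*z + 3*x
so trace(a^3 b^2 a) = trace(a)*trace(a^2 b^2 a) - trace(a^2 b^2) = x^3*y*z - x^4 - x^2*y^2 - 2*x*y*z + 4*x^2 + y^2 - 2
trace(b a^5 b) = trace(a)*trace(a^3 b^2 a) - trace(a^3 b^2) = x^4*y*z - x^5 - x^3*y^2 - 3*x^2*y*z + 5*x^3 + 2*x*y^2 + y*z - 5*x
so trace(b a b a) = trace(a b)*trace(a b) - trace(1)   [split at repeated a] = z^2 - 2
trace(b a b a^2) = trace(a)*trace(b a b a) - trace(b a b) = x*z^2 - y*z - x
so trace(a b a b a^2) = trace(a)*trace(b a b a^2) - trace(b a b a) = x^2*z^2 - x*y*z - x^2 - z^2 + 2
trace(a^3 b a b a) = trace(a)*trace(a b a b a^2) - trace(a b a b a) = x^3*z^2 - x^2*y*z - x^3 - 2*x*z^2 + y*z + 3*x
trace(b a^5 b a) = trace(a)*trace(a^3 b a b a) - trace(a^3 b a b) = x^4*z^2 - x^3*y*z - x^4 - 3*x^2*z^2 + 2*x*y*z + 4*x^2 + z^2 - 2
trace(a^-1 b a^5 b) = trace(b a^5 b)*trace(a) - trace(b a^5 b a) = x^5*y*z - x^6 - x^4*y^2 - x^4*z^2 - 2*x^3*y*z + 6*x^4 + 2*x^2*y^2 + 3*x^2*z^2 - x*y*z - 9*x^2 - z^2 + 2
so trace(b^-1 a^-1 b a^5) = trace(a^-1 b a^5)*trace(b) - trace(a^-1 b a^5 b) = -x^5*y*z + x^6 + x^4*y^2 + x^4*z^2 + 3*x^3*y*z - 6*x^4 - 3*x^2*y^2 - 3*x^2*z^2 - x*y*z + 9*x^2 + y^2 + z^2 - 2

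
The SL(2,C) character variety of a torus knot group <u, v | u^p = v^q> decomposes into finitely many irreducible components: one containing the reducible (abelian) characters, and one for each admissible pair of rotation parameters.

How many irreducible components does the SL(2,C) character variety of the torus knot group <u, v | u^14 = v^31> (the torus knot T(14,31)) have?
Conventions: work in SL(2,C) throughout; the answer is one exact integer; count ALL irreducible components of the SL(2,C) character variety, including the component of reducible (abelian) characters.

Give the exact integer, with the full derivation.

For T(14,31): irreducibility forces the central element u^14 = v^31 to one of +I, -I.
On an irreducible component, tr(u) is locked at 2*cos(pi*alpha/14) for some alpha in 1..13, and tr(v) at 2*cos(pi*beta/31) for some beta in 1..30.
The two central values (-1)^alpha I and (-1)^beta I must be the same matrix, so alpha and beta share a parity.
Counting: 7 odd alphas x 15 odd betas + 6 even alphas x 15 even betas = 105 + 90 = 195.
Total: 195 irreducible-character components + 1 reducible (abelian) component = 196.

196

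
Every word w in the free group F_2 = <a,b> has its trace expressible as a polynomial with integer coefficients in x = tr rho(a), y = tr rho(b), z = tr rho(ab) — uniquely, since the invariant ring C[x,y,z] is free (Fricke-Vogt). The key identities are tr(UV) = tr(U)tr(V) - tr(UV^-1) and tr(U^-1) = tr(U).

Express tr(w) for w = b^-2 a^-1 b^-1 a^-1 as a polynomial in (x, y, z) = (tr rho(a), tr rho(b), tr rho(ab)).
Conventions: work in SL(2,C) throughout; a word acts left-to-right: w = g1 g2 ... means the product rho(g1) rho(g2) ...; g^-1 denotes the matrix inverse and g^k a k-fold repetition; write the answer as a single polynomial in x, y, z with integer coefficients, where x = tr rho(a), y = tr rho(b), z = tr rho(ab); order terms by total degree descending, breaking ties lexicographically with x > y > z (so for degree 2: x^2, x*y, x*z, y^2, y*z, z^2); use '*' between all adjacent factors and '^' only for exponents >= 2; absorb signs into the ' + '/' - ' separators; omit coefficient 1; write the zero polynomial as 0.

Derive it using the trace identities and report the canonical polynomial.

use: trace(a^-1) = trace(a) = x
trace(a^-2) = trace(a^-1) trace(a) - trace(1) = x^2 - 2
use: trace(a^-1 b) = trace(b) trace(a) - trace(b a) = x*y - z
apply: trace(a^-2 b) = trace(a^-1 b) trace(a) - trace(a^-1 b a) = x^2*y - x*z - y
apply: trace(a^-1 b^-1 a^-1) = trace(a^-2) trace(b) - trace(a^-2 b) = x*z - y
apply: trace(b a b) = trace(b) trace(a b) - trace(a) = y*z - x
apply: trace(b a b a) = trace(a b) trace(a b) - trace(1)   [split at repeated a] = z^2 - 2
trace(a b a^-1 b) = trace(b a b) trace(a) - trace(b a b a) = x*y*z - x^2 - z^2 + 2
trace(b a^-1 b^-1 a) = trace(a b a^-1) trace(b) - trace(a b a^-1 b) = -x*y*z + x^2 + y^2 + z^2 - 2
use: trace(a^-1 b^-1 a^-1 b) = trace(b a^-1 b^-1) trace(a) - trace(b a^-1 b^-1 a) = x*y*z - y^2 - z^2 + 2
trace(a^-1 b^-1 a^-1 b^-1) = trace(a^-1 b^-1 a^-1) trace(b) - trace(a^-1 b^-1 a^-1 b) = z^2 - 2
trace(b^-2 a^-1 b^-1 a^-1) = trace(a^-1 b^-1 a^-1 b^-1) trace(b) - trace(a^-1 b^-1 a^-1) = y*z^2 - x*z - y

y*z^2 - x*z - y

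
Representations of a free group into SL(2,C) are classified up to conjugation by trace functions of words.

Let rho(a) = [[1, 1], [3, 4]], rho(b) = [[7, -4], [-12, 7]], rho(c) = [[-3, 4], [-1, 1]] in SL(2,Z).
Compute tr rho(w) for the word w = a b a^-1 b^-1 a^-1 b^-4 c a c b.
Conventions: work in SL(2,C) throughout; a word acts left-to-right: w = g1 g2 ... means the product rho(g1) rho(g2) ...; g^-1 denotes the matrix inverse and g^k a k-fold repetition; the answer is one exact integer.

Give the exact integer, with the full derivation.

rho(a) = [[1, 1], [3, 4]]
... * rho(b) = [[7, -4], [-12, 7]]  ->  [[-5, 3], [-27, 16]]
... * rho(a^-1) = [[4, -1], [-3, 1]]  ->  [[-29, 8], [-156, 43]]
... * rho(b^-1) = [[7, 4], [12, 7]]  ->  [[-107, -60], [-576, -323]]
... * rho(a^-1) = [[4, -1], [-3, 1]]  ->  [[-248, 47], [-1335, 253]]
... * rho(b^-1) = [[7, 4], [12, 7]]  ->  [[-1172, -663], [-6309, -3569]]
... * rho(b^-1) = [[7, 4], [12, 7]]  ->  [[-16160, -9329], [-86991, -50219]]
... * rho(b^-1) = [[7, 4], [12, 7]]  ->  [[-225068, -129943], [-1211565, -699497]]
... * rho(b^-1) = [[7, 4], [12, 7]]  ->  [[-3134792, -1809873], [-16874919, -9742739]]
... * rho(c) = [[-3, 4], [-1, 1]]  ->  [[11214249, -14349041], [60367496, -77242415]]
... * rho(a) = [[1, 1], [3, 4]]  ->  [[-31832874, -46181915], [-171359749, -248602164]]
... * rho(c) = [[-3, 4], [-1, 1]]  ->  [[141680537, -173513411], [762681411, -934041160]]
... * rho(b) = [[7, -4], [-12, 7]]  ->  [[3073924691, -1781316025], [16547263797, -9589013764]]
tr = 3073924691 + -9589013764 = -6515089073

-6515089073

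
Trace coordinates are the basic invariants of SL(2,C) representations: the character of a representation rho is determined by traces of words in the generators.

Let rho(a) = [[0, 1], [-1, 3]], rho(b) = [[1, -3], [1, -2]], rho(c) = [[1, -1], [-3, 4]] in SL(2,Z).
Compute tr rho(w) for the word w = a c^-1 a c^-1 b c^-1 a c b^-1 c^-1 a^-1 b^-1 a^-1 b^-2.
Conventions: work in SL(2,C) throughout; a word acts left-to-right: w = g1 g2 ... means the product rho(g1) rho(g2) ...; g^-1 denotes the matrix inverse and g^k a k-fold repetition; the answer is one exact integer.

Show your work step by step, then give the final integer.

27825

rho(a) = [[0, 1], [-1, 3]]
... * rho(c^-1) = [[4, 1], [3, 1]]  ->  [[3, 1], [5, 2]]
... * rho(a) = [[0, 1], [-1, 3]]  ->  [[-1, 6], [-2, 11]]
... * rho(c^-1) = [[4, 1], [3, 1]]  ->  [[14, 5], [25, 9]]
... * rho(b) = [[1, -3], [1, -2]]  ->  [[19, -52], [34, -93]]
... * rho(c^-1) = [[4, 1], [3, 1]]  ->  [[-80, -33], [-143, -59]]
... * rho(a) = [[0, 1], [-1, 3]]  ->  [[33, -179], [59, -320]]
... * rho(c) = [[1, -1], [-3, 4]]  ->  [[570, -749], [1019, -1339]]
... * rho(b^-1) = [[-2, 3], [-1, 1]]  ->  [[-391, 961], [-699, 1718]]
... * rho(c^-1) = [[4, 1], [3, 1]]  ->  [[1319, 570], [2358, 1019]]
... * rho(a^-1) = [[3, -1], [1, 0]]  ->  [[4527, -1319], [8093, -2358]]
... * rho(b^-1) = [[-2, 3], [-1, 1]]  ->  [[-7735, 12262], [-13828, 21921]]
... * rho(a^-1) = [[3, -1], [1, 0]]  ->  [[-10943, 7735], [-19563, 13828]]
... * rho(b^-1) = [[-2, 3], [-1, 1]]  ->  [[14151, -25094], [25298, -44861]]
... * rho(b^-1) = [[-2, 3], [-1, 1]]  ->  [[-3208, 17359], [-5735, 31033]]
tr = -3208 + 31033 = 27825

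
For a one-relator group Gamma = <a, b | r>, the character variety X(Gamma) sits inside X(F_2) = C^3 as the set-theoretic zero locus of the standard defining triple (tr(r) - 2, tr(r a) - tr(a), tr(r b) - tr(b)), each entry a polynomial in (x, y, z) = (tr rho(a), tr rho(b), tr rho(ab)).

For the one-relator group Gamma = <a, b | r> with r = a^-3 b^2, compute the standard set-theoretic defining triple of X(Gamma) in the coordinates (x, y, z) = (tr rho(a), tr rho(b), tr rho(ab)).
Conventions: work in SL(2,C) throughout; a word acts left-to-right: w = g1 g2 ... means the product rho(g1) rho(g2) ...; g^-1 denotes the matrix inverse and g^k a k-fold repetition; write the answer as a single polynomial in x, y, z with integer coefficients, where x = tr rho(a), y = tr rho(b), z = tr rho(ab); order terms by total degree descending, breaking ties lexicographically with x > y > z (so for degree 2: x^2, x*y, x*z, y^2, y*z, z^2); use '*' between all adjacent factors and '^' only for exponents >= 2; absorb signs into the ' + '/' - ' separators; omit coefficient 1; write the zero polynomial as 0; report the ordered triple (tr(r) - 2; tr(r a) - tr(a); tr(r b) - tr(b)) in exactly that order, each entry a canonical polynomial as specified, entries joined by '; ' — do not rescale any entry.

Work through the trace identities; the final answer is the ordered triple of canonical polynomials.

next, trace(b^2) = trace(b)*trace(b) - trace(1) = y^2 - 2
trace(b^2 a) = trace(b)*trace(a b) - trace(a) = y*z - x
trace(a^-1 b^2) = trace(b^2)*trace(a) - trace(b^2 a) = x*y^2 - y*z - x
trace(a^-2 b^2) = trace(a^-1 b^2)*trace(a) - trace(a^-1 b^2 a) = x^2*y^2 - x*y*z - x^2 - y^2 + 2
trace(a^-3 b^2) = trace(a^-2 b^2)*trace(a) - trace(a^-2 b^2 a) = x^3*y^2 - x^2*y*z - x^3 - 2*x*y^2 + y*z + 3*x
and trace(b^3) = trace(b)*trace(b^2) - trace(b)   [square of b] = y^3 - 3*y
next, trace(b^3 a) = trace(b)*trace(b a b) - trace(b a)   [square of b] = y^2*z - x*y - z
next, trace(b^3 a^-1) = trace(b^3)*trace(a) - trace(b^3 a)   [inverse elimination on a] = x*y^3 - y^2*z - 2*x*y + z
trace(b^3 a^-2) = trace(b^3 a^-1)*trace(a) - trace(b^3)   [inverse elimination on a] = x^2*y^3 - x*y^2*z - 2*x^2*y - y^3 + x*z + 3*y
trace(a^-3 b^3) = trace(b^3 a^-2)*trace(a) - trace(b^3 a^-1)   [inverse elimination on a] = x^3*y^3 - x^2*y^2*z - 2*x^3*y - 2*x*y^3 + x^2*z + y^2*z + 5*x*y - z
assemble the triple (trace(r) - 2; trace(r a) - x; trace(r b) - y)

x^3*y^2 - x^2*y*z - x^3 - 2*x*y^2 + y*z + 3*x - 2; x^2*y^2 - x*y*z - x^2 - y^2 - x + 2; x^3*y^3 - x^2*y^2*z - 2*x^3*y - 2*x*y^3 + x^2*z + y^2*z + 5*x*y - y - z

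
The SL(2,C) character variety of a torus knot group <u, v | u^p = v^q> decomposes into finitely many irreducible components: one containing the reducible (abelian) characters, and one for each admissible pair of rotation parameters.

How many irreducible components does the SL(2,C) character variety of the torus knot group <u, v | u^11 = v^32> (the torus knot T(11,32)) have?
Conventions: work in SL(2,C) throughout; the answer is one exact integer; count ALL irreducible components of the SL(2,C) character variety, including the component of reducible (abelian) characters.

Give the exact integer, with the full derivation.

156

In the torus knot group T(11,32), u^11 = v^32 is central, so an irreducible representation sends it to +I or -I (Schur).
This locks tr(u) to 2*cos(pi*alpha/11), alpha in 1..10, and tr(v) to 2*cos(pi*beta/32), beta in 1..31, on each component of irreducible characters.
Consistency of u^11 = (-1)^alpha I with v^32 = (-1)^beta I forces alpha = beta (mod 2).
Enumerate parity-matched pairs: 5*16 odd-odd plus 5*15 even-even gives 155.
components with irreducible characters: 155; plus the single component of reducible (abelian) characters: total 156.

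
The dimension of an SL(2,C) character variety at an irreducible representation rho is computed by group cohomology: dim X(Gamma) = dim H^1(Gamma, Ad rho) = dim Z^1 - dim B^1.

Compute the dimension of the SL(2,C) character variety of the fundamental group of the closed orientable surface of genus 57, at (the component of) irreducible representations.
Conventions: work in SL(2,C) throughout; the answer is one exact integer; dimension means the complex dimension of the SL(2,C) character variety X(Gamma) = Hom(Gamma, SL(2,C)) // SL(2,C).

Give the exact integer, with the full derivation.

336

The genus-57 surface group: 2g = 114 generators, one relator prod [a_i, b_i].
Unconstrained cocycle data is one sl_2 vector per generator (342 dimensions), cut by the relator condition d_2(z) = 0.
H^2 = coker(d_2) is dual to H^0 = 0 at irreducible rho (Poincare duality), so d_2 is onto: dim Z^1 = 339.
Coboundaries contribute dim B^1 = 3 (injective at irreducible rho).
dim H^1 = 339 - 3 = 336 = dim X.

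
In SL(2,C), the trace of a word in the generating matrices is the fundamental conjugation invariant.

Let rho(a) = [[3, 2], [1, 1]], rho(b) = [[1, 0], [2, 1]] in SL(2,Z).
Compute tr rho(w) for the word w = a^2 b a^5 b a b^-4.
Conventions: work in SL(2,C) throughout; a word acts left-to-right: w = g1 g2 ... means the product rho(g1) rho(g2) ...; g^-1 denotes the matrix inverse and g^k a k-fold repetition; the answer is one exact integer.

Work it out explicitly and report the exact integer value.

rho(a) = [[3, 2], [1, 1]]
... * rho(a) = [[3, 2], [1, 1]]  ->  [[11, 8], [4, 3]]
... * rho(b) = [[1, 0], [2, 1]]  ->  [[27, 8], [10, 3]]
... * rho(a) = [[3, 2], [1, 1]]  ->  [[89, 62], [33, 23]]
... * rho(a) = [[3, 2], [1, 1]]  ->  [[329, 240], [122, 89]]
... * rho(a) = [[3, 2], [1, 1]]  ->  [[1227, 898], [455, 333]]
... * rho(a) = [[3, 2], [1, 1]]  ->  [[4579, 3352], [1698, 1243]]
... * rho(a) = [[3, 2], [1, 1]]  ->  [[17089, 12510], [6337, 4639]]
... * rho(b) = [[1, 0], [2, 1]]  ->  [[42109, 12510], [15615, 4639]]
... * rho(a) = [[3, 2], [1, 1]]  ->  [[138837, 96728], [51484, 35869]]
... * rho(b^-1) = [[1, 0], [-2, 1]]  ->  [[-54619, 96728], [-20254, 35869]]
... * rho(b^-1) = [[1, 0], [-2, 1]]  ->  [[-248075, 96728], [-91992, 35869]]
... * rho(b^-1) = [[1, 0], [-2, 1]]  ->  [[-441531, 96728], [-163730, 35869]]
... * rho(b^-1) = [[1, 0], [-2, 1]]  ->  [[-634987, 96728], [-235468, 35869]]
tr = -634987 + 35869 = -599118

-599118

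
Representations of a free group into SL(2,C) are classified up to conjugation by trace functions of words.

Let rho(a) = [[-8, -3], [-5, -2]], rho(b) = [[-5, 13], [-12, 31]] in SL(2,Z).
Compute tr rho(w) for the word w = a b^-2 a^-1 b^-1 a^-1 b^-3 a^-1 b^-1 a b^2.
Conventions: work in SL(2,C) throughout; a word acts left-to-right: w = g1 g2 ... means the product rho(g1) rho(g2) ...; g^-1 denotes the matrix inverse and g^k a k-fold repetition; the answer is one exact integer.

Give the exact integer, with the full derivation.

-589220182610806

rho(a) = [[-8, -3], [-5, -2]]
... * rho(b^-1) = [[31, -13], [12, -5]]  ->  [[-284, 119], [-179, 75]]
... * rho(b^-1) = [[31, -13], [12, -5]]  ->  [[-7376, 3097], [-4649, 1952]]
... * rho(a^-1) = [[-2, 3], [5, -8]]  ->  [[30237, -46904], [19058, -29563]]
... * rho(b^-1) = [[31, -13], [12, -5]]  ->  [[374499, -158561], [236042, -99939]]
... * rho(a^-1) = [[-2, 3], [5, -8]]  ->  [[-1541803, 2391985], [-971779, 1507638]]
... * rho(b^-1) = [[31, -13], [12, -5]]  ->  [[-19092073, 8083514], [-12033493, 5094937]]
... * rho(b^-1) = [[31, -13], [12, -5]]  ->  [[-494852095, 207779379], [-311899039, 130960724]]
... * rho(b^-1) = [[31, -13], [12, -5]]  ->  [[-12847062397, 5394180340], [-8097341521, 3399883887]]
... * rho(a^-1) = [[-2, 3], [5, -8]]  ->  [[52665026494, -81694629911], [33194102477, -51491095659]]
... * rho(b^-1) = [[31, -13], [12, -5]]  ->  [[652280262382, -276172194867], [411124028879, -174067853906]]
... * rho(a) = [[-8, -3], [-5, -2]]  ->  [[-3837381124721, -1404496397412], [-2418652961502, -885236378825]]
... * rho(b) = [[-5, 13], [-12, 31]]  ->  [[36040862392549, -93425342941145], [22716101353410, -58884816243101]]
... * rho(b) = [[-5, 13], [-12, 31]]  ->  [[940899803330995, -2427654420072358], [593037288150162, -1530119985941801]]
tr = 940899803330995 + -1530119985941801 = -589220182610806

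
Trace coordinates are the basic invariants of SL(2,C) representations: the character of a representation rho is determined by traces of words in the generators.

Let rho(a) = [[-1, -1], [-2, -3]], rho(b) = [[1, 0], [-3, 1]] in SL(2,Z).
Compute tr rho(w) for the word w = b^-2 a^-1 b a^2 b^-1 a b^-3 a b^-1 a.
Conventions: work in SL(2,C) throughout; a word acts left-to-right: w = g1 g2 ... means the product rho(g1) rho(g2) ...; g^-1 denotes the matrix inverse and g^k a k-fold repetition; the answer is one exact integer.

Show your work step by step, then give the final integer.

48245

rho(b^-1) = [[1, 0], [3, 1]]
... * rho(b^-1) = [[1, 0], [3, 1]]  ->  [[1, 0], [6, 1]]
... * rho(a^-1) = [[-3, 1], [2, -1]]  ->  [[-3, 1], [-16, 5]]
... * rho(b) = [[1, 0], [-3, 1]]  ->  [[-6, 1], [-31, 5]]
... * rho(a) = [[-1, -1], [-2, -3]]  ->  [[4, 3], [21, 16]]
... * rho(a) = [[-1, -1], [-2, -3]]  ->  [[-10, -13], [-53, -69]]
... * rho(b^-1) = [[1, 0], [3, 1]]  ->  [[-49, -13], [-260, -69]]
... * rho(a) = [[-1, -1], [-2, -3]]  ->  [[75, 88], [398, 467]]
... * rho(b^-1) = [[1, 0], [3, 1]]  ->  [[339, 88], [1799, 467]]
... * rho(b^-1) = [[1, 0], [3, 1]]  ->  [[603, 88], [3200, 467]]
... * rho(b^-1) = [[1, 0], [3, 1]]  ->  [[867, 88], [4601, 467]]
... * rho(a) = [[-1, -1], [-2, -3]]  ->  [[-1043, -1131], [-5535, -6002]]
... * rho(b^-1) = [[1, 0], [3, 1]]  ->  [[-4436, -1131], [-23541, -6002]]
... * rho(a) = [[-1, -1], [-2, -3]]  ->  [[6698, 7829], [35545, 41547]]
tr = 6698 + 41547 = 48245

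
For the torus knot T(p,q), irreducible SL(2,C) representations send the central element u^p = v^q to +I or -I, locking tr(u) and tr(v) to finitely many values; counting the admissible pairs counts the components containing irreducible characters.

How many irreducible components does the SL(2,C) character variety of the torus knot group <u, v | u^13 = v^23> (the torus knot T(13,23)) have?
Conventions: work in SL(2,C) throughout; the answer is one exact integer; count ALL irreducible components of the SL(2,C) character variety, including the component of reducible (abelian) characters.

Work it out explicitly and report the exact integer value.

133

Gamma = < u, v | u^13 = v^23 > (torus knot T(13,23)); the central element u^13 = v^23 acts as +I or -I in any irreducible SL(2,C) representation.
So on each irreducible component the traces are pinned: tr(u) = 2*cos(pi*alpha/13) with 1 <= alpha <= 12, tr(v) = 2*cos(pi*beta/23) with 1 <= beta <= 22.
The two central values (-1)^alpha I and (-1)^beta I must be the same matrix, so alpha and beta share a parity.
Counting: 6 odd alphas x 11 odd betas + 6 even alphas x 11 even betas = 66 + 66 = 132.
components with irreducible characters: 132; plus the single component of reducible (abelian) characters: total 133.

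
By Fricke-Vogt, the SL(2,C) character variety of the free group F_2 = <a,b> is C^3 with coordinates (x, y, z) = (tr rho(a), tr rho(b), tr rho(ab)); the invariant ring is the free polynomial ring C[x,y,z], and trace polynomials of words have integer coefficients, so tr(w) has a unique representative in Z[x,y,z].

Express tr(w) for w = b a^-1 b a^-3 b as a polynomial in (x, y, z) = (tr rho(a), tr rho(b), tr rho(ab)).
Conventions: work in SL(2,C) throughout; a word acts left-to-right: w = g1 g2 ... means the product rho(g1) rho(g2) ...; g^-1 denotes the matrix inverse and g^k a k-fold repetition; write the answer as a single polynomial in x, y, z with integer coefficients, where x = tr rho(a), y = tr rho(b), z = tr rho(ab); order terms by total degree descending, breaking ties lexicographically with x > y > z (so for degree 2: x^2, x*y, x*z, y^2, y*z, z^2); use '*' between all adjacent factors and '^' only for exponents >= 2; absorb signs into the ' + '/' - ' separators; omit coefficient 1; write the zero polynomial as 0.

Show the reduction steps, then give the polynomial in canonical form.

tr(b^2) = tr(b) tr(b) - tr(1) = y^2 - 2
reduce: tr(b^3) = tr(b) tr(b^2) - tr(b) = y^3 - 3*y
tr(b a b) = tr(b) tr(a b) - tr(a) = y*z - x
tr(b^3 a) = tr(b) tr(b a b) - tr(b a) = y^2*z - x*y - z
so tr(b a^-1 b^2) = tr(b^3) tr(a) - tr(b^3 a) = x*y^3 - y^2*z - 2*x*y + z
reduce: tr(a b a b) = tr(a b) tr(a b) - tr(1) = z^2 - 2
so tr(a b a) = tr(a) tr(b a) - tr(b) = x*z - y
tr(b^2 a b a) = tr(b) tr(a b a b) - tr(a b a) = y*z^2 - x*z - y
tr(b a^-1 b^2 a) = tr(b^2 a b) tr(a) - tr(b^2 a b a) = x*y^2*z - x^2*y - y*z^2 + y
tr(a^-1 b^2 a^-1 b) = tr(b a^-1 b^2) tr(a) - tr(b a^-1 b^2 a) = x^2*y^3 - 2*x*y^2*z - x^2*y + y*z^2 + x*z - y
tr(a^-1 b^2 a^-1 b a^-1) = tr(a^-1 b^2 a^-1 b) tr(a) - tr(a^-1 b^2 a^-1 b a) = x^3*y^3 - 2*x^2*y^2*z - x^3*y - x*y^3 + x*y*z^2 + x^2*z + y^2*z + x*y - z
tr(b a^-1 b a^-3 b) = tr(a^-1 b^2 a^-1 b a^-1) tr(a) - tr(a^-1 b^2 a^-1 b) = x^4*y^3 - 2*x^3*y^2*z - x^4*y - 2*x^2*y^3 + x^2*y*z^2 + x^3*z + 3*x*y^2*z + 2*x^2*y - y*z^2 - 2*x*z + y

x^4*y^3 - 2*x^3*y^2*z - x^4*y - 2*x^2*y^3 + x^2*y*z^2 + x^3*z + 3*x*y^2*z + 2*x^2*y - y*z^2 - 2*x*z + y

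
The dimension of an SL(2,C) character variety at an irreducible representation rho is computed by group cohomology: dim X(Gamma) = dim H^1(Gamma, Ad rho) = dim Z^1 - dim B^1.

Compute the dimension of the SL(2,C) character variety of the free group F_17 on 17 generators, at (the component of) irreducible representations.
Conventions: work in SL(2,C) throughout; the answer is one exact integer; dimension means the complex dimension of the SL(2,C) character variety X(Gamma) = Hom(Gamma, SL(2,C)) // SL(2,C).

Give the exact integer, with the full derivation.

The free group F_17: 17 generators, no relators.
So Z^1 = (sl_2)^17 in full: dim Z^1 = 51.
At an irreducible rho the centralizer of the image in sl_2 is 0, so the coboundary map sl_2 -> Z^1 is injective: dim B^1 = 3.
dim X = dim H^1 = dim Z^1 - dim B^1 = 51 - 3 = 48.

48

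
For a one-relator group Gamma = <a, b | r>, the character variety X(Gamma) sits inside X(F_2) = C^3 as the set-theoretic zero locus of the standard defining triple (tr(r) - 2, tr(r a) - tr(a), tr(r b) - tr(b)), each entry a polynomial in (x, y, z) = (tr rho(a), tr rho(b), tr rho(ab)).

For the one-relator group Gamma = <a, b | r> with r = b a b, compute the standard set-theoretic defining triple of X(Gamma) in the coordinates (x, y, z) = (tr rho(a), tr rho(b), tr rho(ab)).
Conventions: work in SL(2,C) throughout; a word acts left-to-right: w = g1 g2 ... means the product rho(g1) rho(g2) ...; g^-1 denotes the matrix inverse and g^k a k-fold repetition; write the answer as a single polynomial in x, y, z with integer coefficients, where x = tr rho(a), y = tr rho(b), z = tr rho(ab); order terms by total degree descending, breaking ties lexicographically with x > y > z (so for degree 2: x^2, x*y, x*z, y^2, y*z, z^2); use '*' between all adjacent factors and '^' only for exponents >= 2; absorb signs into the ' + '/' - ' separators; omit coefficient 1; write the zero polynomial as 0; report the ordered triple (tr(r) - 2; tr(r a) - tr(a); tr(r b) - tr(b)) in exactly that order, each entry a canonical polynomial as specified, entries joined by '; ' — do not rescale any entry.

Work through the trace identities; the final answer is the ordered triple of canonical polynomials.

y*z - x - 2; z^2 - x - 2; y^2*z - x*y - y - z

tr(b a b) = tr(b)*tr(a b) - tr(a)  (reduce the b square) = y*z - x
tr(b a b a) = tr(b a)*tr(b a) - tr(1)  (split on b) = z^2 - 2
tr(b a b^2) = tr(b)*tr(b a b) - tr(b a) = y^2*z - x*y - z
assemble the triple (tr(r) - 2; tr(r a) - x; tr(r b) - y)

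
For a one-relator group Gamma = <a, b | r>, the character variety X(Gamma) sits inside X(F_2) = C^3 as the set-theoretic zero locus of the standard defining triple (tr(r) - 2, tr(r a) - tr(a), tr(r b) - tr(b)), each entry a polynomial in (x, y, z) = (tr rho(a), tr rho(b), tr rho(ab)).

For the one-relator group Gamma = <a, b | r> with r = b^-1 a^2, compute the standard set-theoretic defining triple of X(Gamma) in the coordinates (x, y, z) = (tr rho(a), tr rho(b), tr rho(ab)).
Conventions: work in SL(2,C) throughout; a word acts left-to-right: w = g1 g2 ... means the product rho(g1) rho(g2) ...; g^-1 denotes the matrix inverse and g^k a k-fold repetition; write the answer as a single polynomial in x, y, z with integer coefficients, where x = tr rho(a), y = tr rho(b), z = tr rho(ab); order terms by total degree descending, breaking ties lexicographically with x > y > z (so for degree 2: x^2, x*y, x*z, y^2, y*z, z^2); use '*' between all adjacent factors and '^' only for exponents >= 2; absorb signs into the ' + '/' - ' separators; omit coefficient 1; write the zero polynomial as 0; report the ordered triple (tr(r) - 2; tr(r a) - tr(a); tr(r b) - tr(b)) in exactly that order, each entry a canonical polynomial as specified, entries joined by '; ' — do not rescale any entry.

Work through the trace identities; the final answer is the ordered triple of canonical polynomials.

x^2*y - x*z - y - 2; x^3*y - x^2*z - 2*x*y - x + z; x^2 - y - 2

tr(a^2) = tr(a)*tr(a) - tr(1) = x^2 - 2
tr(a^2 b) = tr(a)*tr(b a) - tr(b) = x*z - y
and tr(b^-1 a^2) = tr(a^2)*tr(b) - tr(a^2 b) = x^2*y - x*z - y
next, tr(a^3) = tr(a)*tr(a^2) - tr(a)   [square of a] = x^3 - 3*x
tr(a^3 b) = tr(a)*tr(a b a) - tr(a b)   [square of a] = x^2*z - x*y - z
next, tr(b^-1 a^3) = tr(a^3)*tr(b) - tr(a^3 b)   [inverse elimination on b] = x^3*y - x^2*z - 2*x*y + z
assemble the triple (tr(r) - 2; tr(r a) - x; tr(r b) - y)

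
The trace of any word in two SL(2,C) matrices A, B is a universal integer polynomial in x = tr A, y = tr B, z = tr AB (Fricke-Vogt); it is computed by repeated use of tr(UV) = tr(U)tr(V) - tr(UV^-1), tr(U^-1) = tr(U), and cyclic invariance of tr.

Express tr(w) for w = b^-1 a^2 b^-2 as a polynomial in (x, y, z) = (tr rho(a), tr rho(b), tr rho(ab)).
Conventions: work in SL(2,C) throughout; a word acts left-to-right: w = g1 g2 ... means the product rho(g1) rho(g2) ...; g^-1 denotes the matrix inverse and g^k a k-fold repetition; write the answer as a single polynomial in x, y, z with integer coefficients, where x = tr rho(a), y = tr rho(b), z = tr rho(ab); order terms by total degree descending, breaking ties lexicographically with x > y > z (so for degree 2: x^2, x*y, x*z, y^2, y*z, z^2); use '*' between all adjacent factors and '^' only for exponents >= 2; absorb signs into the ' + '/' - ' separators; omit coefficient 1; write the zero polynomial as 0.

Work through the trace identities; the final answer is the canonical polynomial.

next, tr(a^2) = tr(a)*tr(a) - tr(1)  (reduce the a square) = x^2 - 2
tr(a^2 b) = tr(a)*tr(b a) - tr(b)  (reduce the a square) = x*z - y
next, tr(a^2 b^-1) = tr(a^2)*tr(b) - tr(a^2 b)  (eliminate b^-1) = x^2*y - x*z - y
and tr(a^2 b^-2) = tr(a^2 b^-1)*tr(b) - tr(a^2)  (eliminate b^-1) = x^2*y^2 - x*y*z - x^2 - y^2 + 2
and tr(b^-1 a^2 b^-2) = tr(a^2 b^-2)*tr(b) - tr(a^2 b^-1)  (eliminate b^-1) = x^2*y^3 - x*y^2*z - 2*x^2*y - y^3 + x*z + 3*y

x^2*y^3 - x*y^2*z - 2*x^2*y - y^3 + x*z + 3*y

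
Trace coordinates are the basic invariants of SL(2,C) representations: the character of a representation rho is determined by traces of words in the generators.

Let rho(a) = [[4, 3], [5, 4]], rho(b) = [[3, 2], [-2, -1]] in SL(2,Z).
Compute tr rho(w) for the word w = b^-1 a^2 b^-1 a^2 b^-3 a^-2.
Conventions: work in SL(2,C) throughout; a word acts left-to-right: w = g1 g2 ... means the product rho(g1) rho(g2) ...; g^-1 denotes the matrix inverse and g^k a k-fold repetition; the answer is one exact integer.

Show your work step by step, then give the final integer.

-92258

rho(b^-1) = [[-1, -2], [2, 3]]
... * rho(a) = [[4, 3], [5, 4]]  ->  [[-14, -11], [23, 18]]
... * rho(a) = [[4, 3], [5, 4]]  ->  [[-111, -86], [182, 141]]
... * rho(b^-1) = [[-1, -2], [2, 3]]  ->  [[-61, -36], [100, 59]]
... * rho(a) = [[4, 3], [5, 4]]  ->  [[-424, -327], [695, 536]]
... * rho(a) = [[4, 3], [5, 4]]  ->  [[-3331, -2580], [5460, 4229]]
... * rho(b^-1) = [[-1, -2], [2, 3]]  ->  [[-1829, -1078], [2998, 1767]]
... * rho(b^-1) = [[-1, -2], [2, 3]]  ->  [[-327, 424], [536, -695]]
... * rho(b^-1) = [[-1, -2], [2, 3]]  ->  [[1175, 1926], [-1926, -3157]]
... * rho(a^-1) = [[4, -3], [-5, 4]]  ->  [[-4930, 4179], [8081, -6850]]
... * rho(a^-1) = [[4, -3], [-5, 4]]  ->  [[-40615, 31506], [66574, -51643]]
tr = -40615 + -51643 = -92258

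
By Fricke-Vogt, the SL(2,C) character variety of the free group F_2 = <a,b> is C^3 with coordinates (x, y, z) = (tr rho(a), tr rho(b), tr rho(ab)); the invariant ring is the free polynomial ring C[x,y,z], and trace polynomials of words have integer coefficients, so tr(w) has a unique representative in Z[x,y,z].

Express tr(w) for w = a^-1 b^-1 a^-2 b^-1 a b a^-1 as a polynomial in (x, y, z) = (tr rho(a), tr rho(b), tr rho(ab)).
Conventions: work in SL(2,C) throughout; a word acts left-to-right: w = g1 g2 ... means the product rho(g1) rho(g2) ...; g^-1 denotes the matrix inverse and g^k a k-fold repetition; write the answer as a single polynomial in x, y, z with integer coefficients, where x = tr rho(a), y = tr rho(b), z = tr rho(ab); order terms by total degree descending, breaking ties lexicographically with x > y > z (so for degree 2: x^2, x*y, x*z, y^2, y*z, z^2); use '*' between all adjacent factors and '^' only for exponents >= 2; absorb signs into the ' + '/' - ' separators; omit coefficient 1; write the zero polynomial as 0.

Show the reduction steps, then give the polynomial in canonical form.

and trace(b a^-1) = trace(b) * trace(a) - trace(b a) = x*y - z
trace(a^-1 b a^-1) = trace(b a^-1) * trace(a) - trace(b) = x^2*y - x*z - y
trace(b^2) = trace(b) * trace(b) - trace(1) = y^2 - 2
and trace(b^2 a) = trace(b) * trace(a b) - trace(a) = y*z - x
trace(b a^-1 b) = trace(b^2) * trace(a) - trace(b^2 a) = x*y^2 - y*z - x
next, trace(b a b a) = trace(b a) * trace(b a) - trace(1) = z^2 - 2
trace(b a^-1 b a) = trace(b a b) * trace(a) - trace(b a b a) = x*y*z - x^2 - z^2 + 2
trace(a^-1 b a^-1 b) = trace(b a^-1 b) * trace(a) - trace(b a^-1 b a) = x^2*y^2 - 2*x*y*z + z^2 - 2
trace(a^-1 b^-1 a^-1 b) = trace(a^-1 b a^-1) * trace(b) - trace(a^-1 b a^-1 b) = x*y*z - y^2 - z^2 + 2
trace(b a^-2 b^-1 a^-1) = trace(a^-1 b^-1 a^-1 b) * trace(a) - trace(a^-1 b^-1 a^-1 b a) = x^2*y*z - x*y^2 - x*z^2 + x
trace(a b a) = trace(a) * trace(b a) - trace(b) = x*z - y
next, trace(a b a b a) = trace(a) * trace(b a b a) - trace(b a b) = x*z^2 - y*z - x
next, trace(a b a b a b) = trace(a b) * trace(a b a b) - trace(a^-1 b^-1) = z^3 - 3*z
next, trace(b^-1 a b a b a) = trace(a b a b a) * trace(b) - trace(a b a b a b) = x*y*z^2 - y^2*z - z^3 - x*y + 3*z
and trace(a^-1 b^-1 a b a b) = trace(b^-1 a b a b) * trace(a) - trace(b^-1 a b a b a) = -x*y*z^2 + x^2*z + y^2*z + z^3 - 3*z
trace(b a b a^-2 b^-1 a) = trace(a^-1 b^-1 a b a b) * trace(a) - trace(a^-1 b^-1 a b a b a) = -x^2*y*z^2 + x^3*z + x*y^2*z + x*z^3 - 4*x*z + y
trace(a^-1 b a b a^-2 b^-1) = trace(b a b a^-2 b^-1) * trace(a) - trace(b a b a^-2 b^-1 a) = x^2*y*z^2 - x^3*z - x*y^2*z - x*z^3 + x^2*y + 3*x*z - y
trace(a b a^-2 b^-1 a^-2 b) = trace(a^-1 b a b a^-2 b^-1) * trace(a) - trace(a^-1 b a b a^-2 b^-1 a) = x^3*y*z^2 - x^4*z - x^2*y^2*z - x^2*z^3 + x^3*y + 3*x^2*z - 2*x*y + z
trace(a^-1 b^-1 a^-2 b^-1 a b a^-1) = trace(a b a^-2 b^-1 a^-2) * trace(b) - trace(a b a^-2 b^-1 a^-2 b) = -x^3*y*z^2 + x^4*z + 2*x^2*y^2*z + x^2*z^3 - x^3*y - x*y^3 - x*y*z^2 - 3*x^2*z + 3*x*y - z

-x^3*y*z^2 + x^4*z + 2*x^2*y^2*z + x^2*z^3 - x^3*y - x*y^3 - x*y*z^2 - 3*x^2*z + 3*x*y - z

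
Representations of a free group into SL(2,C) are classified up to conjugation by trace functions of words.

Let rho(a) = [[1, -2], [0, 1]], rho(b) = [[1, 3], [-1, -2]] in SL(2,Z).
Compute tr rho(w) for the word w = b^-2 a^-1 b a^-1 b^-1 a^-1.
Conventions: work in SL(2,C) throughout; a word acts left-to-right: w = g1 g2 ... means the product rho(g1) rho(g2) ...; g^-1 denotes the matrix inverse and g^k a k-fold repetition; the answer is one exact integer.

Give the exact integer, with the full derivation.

rho(b^-1) = [[-2, -3], [1, 1]]
... * rho(b^-1) = [[-2, -3], [1, 1]]  ->  [[1, 3], [-1, -2]]
... * rho(a^-1) = [[1, 2], [0, 1]]  ->  [[1, 5], [-1, -4]]
... * rho(b) = [[1, 3], [-1, -2]]  ->  [[-4, -7], [3, 5]]
... * rho(a^-1) = [[1, 2], [0, 1]]  ->  [[-4, -15], [3, 11]]
... * rho(b^-1) = [[-2, -3], [1, 1]]  ->  [[-7, -3], [5, 2]]
... * rho(a^-1) = [[1, 2], [0, 1]]  ->  [[-7, -17], [5, 12]]
tr = -7 + 12 = 5

5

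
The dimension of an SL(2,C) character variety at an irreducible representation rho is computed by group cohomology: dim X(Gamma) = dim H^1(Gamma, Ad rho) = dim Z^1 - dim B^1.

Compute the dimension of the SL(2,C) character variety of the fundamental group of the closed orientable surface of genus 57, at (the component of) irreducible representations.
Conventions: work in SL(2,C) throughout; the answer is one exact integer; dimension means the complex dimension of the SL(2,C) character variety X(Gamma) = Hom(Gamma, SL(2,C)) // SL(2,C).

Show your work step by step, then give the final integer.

336

The genus-57 surface group: 2g = 114 generators, one relator prod [a_i, b_i].
Before the relator condition, cocycle space has dim 3*114 = 342.
H^2 = coker(d_2) is dual to H^0 = 0 at irreducible rho (Poincare duality), so d_2 is onto: dim Z^1 = 339.
As always at irreducible rho, dim B^1 = 3.
dim X = dim H^1 = 339 - 3 = 336.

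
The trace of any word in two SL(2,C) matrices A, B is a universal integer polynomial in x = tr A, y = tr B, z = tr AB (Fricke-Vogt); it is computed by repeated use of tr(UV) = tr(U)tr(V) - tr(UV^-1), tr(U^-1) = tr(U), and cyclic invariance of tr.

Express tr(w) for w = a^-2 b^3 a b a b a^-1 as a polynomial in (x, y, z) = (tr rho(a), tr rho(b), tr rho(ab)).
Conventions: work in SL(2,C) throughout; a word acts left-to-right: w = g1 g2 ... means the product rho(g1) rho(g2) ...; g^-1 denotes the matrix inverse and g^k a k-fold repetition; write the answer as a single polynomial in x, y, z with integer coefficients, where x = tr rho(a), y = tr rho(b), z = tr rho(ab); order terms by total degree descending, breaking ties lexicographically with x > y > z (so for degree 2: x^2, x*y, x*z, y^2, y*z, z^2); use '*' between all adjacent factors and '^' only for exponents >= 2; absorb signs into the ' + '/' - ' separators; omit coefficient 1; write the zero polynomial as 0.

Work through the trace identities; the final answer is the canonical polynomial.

trace(a b a b) = trace(a b) trace(a b) - trace(1)   [split at repeated a] = z^2 - 2
so trace(a b a) = trace(a) trace(b a) - trace(b) = x*z - y
reduce: trace(a b a b^2) = trace(b) trace(a b a b) - trace(a b a) = y*z^2 - x*z - y
trace(b^2 a b a b) = trace(b) trace(a b a b^2) - trace(a b a b) = y^2*z^2 - x*y*z - y^2 - z^2 + 2
reduce: trace(b^3 a b a b) = trace(b) trace(b^2 a b a b) - trace(b^2 a b a) = y^3*z^2 - x*y^2*z - y^3 - 2*y*z^2 + x*z + 3*y
so trace(a b a b a b) = trace(b a) trace(b a b a) - trace(b^-1 a^-1)   [split at repeated b] = z^3 - 3*z
so trace(b a b) = trace(b) trace(a b) - trace(a) = y*z - x
so trace(a b a b a) = trace(a) trace(b a b a) - trace(b a b) = x*z^2 - y*z - x
so trace(b a b a b a b) = trace(b) trace(a b a b a b) - trace(a b a b a) = y*z^3 - x*z^2 - 2*y*z + x
so trace(b^3 a b a b a) = trace(b) trace(b a b a b a b) - trace(b a b a b a) = y^2*z^3 - x*y*z^2 - 2*y^2*z - z^3 + x*y + 3*z
trace(b^3 a b a b a^-1) = trace(b^3 a b a b) trace(a) - trace(b^3 a b a b a) = x*y^3*z^2 - x^2*y^2*z - y^2*z^3 - x*y^3 - x*y*z^2 + x^2*z + 2*y^2*z + z^3 + 2*x*y - 3*z
so trace(a^-2 b^3 a b a b) = trace(b^3 a b a b a^-1) trace(a) - trace(b^3 a b a b) = x^2*y^3*z^2 - x^3*y^2*z - x*y^2*z^3 - x^2*y^3 - x^2*y*z^2 - y^3*z^2 + x^3*z + 3*x*y^2*z + x*z^3 + 2*x^2*y + y^3 + 2*y*z^2 - 4*x*z - 3*y
trace(a^-2 b^3 a b a b a^-1) = trace(a^-2 b^3 a b a b) trace(a) - trace(a^-2 b^3 a b a b a) = x^3*y^3*z^2 - x^4*y^2*z - x^2*y^2*z^3 - x^3*y^3 - x^3*y*z^2 - 2*x*y^3*z^2 + x^4*z + 4*x^2*y^2*z + x^2*z^3 + y^2*z^3 + 2*x^3*y + 2*x*y^3 + 3*x*y*z^2 - 5*x^2*z - 2*y^2*z - z^3 - 5*x*y + 3*z

x^3*y^3*z^2 - x^4*y^2*z - x^2*y^2*z^3 - x^3*y^3 - x^3*y*z^2 - 2*x*y^3*z^2 + x^4*z + 4*x^2*y^2*z + x^2*z^3 + y^2*z^3 + 2*x^3*y + 2*x*y^3 + 3*x*y*z^2 - 5*x^2*z - 2*y^2*z - z^3 - 5*x*y + 3*z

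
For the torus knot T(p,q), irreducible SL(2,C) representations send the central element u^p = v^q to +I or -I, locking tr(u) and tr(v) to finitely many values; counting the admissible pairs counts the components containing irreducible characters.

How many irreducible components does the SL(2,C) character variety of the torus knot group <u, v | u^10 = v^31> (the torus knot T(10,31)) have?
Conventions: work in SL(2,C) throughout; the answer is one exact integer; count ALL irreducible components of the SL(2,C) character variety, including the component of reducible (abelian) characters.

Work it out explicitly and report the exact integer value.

In the torus knot group T(10,31), u^10 = v^31 is central, so an irreducible representation sends it to +I or -I (Schur).
On an irreducible component, tr(u) is locked at 2*cos(pi*alpha/10) for some alpha in 1..9, and tr(v) at 2*cos(pi*beta/31) for some beta in 1..30.
Consistency of u^10 = (-1)^alpha I with v^31 = (-1)^beta I forces alpha = beta (mod 2).
Enumerate parity-matched pairs: 5*15 odd-odd plus 4*15 even-even gives 135.
components with irreducible characters: 135; plus the single component of reducible (abelian) characters: total 136.

136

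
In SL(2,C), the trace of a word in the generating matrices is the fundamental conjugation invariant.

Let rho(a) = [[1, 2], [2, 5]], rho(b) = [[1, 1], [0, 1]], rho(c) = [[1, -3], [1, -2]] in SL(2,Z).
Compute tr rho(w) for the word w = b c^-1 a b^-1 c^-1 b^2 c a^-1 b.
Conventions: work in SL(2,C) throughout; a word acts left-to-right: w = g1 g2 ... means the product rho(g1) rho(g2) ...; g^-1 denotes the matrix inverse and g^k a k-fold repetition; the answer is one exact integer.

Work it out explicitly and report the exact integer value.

rho(b) = [[1, 1], [0, 1]]
... * rho(c^-1) = [[-2, 3], [-1, 1]]  ->  [[-3, 4], [-1, 1]]
... * rho(a) = [[1, 2], [2, 5]]  ->  [[5, 14], [1, 3]]
... * rho(b^-1) = [[1, -1], [0, 1]]  ->  [[5, 9], [1, 2]]
... * rho(c^-1) = [[-2, 3], [-1, 1]]  ->  [[-19, 24], [-4, 5]]
... * rho(b) = [[1, 1], [0, 1]]  ->  [[-19, 5], [-4, 1]]
... * rho(b) = [[1, 1], [0, 1]]  ->  [[-19, -14], [-4, -3]]
... * rho(c) = [[1, -3], [1, -2]]  ->  [[-33, 85], [-7, 18]]
... * rho(a^-1) = [[5, -2], [-2, 1]]  ->  [[-335, 151], [-71, 32]]
... * rho(b) = [[1, 1], [0, 1]]  ->  [[-335, -184], [-71, -39]]
tr = -335 + -39 = -374

-374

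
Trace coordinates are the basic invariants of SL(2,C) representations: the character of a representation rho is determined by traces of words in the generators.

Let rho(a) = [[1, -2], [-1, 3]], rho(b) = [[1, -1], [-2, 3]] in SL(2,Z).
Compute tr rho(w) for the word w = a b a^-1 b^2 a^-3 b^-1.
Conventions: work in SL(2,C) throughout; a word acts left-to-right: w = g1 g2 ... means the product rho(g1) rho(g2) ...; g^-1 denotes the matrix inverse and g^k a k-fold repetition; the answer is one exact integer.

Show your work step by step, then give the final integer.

-4

rho(a) = [[1, -2], [-1, 3]]
... * rho(b) = [[1, -1], [-2, 3]]  ->  [[5, -7], [-7, 10]]
... * rho(a^-1) = [[3, 2], [1, 1]]  ->  [[8, 3], [-11, -4]]
... * rho(b) = [[1, -1], [-2, 3]]  ->  [[2, 1], [-3, -1]]
... * rho(b) = [[1, -1], [-2, 3]]  ->  [[0, 1], [-1, 0]]
... * rho(a^-1) = [[3, 2], [1, 1]]  ->  [[1, 1], [-3, -2]]
... * rho(a^-1) = [[3, 2], [1, 1]]  ->  [[4, 3], [-11, -8]]
... * rho(a^-1) = [[3, 2], [1, 1]]  ->  [[15, 11], [-41, -30]]
... * rho(b^-1) = [[3, 1], [2, 1]]  ->  [[67, 26], [-183, -71]]
tr = 67 + -71 = -4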